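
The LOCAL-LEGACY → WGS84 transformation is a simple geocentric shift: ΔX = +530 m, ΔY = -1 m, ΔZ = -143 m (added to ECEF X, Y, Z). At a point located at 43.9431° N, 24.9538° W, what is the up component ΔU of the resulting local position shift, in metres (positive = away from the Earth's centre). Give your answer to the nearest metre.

ΔU = 247 m

The local up (radial) axis is (cos φ cos λ, cos φ sin λ, sin φ), giving ΔU = 345.991 + 0.304 − 99.234 = 247.06 m.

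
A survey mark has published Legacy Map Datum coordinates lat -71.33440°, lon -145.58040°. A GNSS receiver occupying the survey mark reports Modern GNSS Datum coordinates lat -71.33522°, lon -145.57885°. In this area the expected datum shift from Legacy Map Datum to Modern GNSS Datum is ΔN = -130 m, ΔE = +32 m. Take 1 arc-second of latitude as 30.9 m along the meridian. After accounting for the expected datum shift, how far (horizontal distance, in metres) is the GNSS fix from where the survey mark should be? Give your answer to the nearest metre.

45 m

Observed coordinate differences: Δφ = -0.00082°, Δλ = +0.00155°.
Converting to metres (1° lat = 111240 m, cos φ = 0.320044): observed ΔN = -91.2 m, observed ΔE = 55.2 m.
Subtracting the expected shift leaves a residual of -91.2 − (-130) = 38.8 m north and 55.2 − (32) = 23.2 m east.
Residual distance = √(38.8² + 23.2²) = 45.2 m.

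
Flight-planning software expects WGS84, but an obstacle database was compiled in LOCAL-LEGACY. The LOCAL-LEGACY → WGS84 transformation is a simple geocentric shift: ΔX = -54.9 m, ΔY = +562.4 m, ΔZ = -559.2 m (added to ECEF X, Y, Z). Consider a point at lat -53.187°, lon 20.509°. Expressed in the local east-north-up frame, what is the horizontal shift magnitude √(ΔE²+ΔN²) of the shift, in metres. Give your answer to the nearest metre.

The local east axis at (φ, λ) is (−sin λ, cos λ, 0), so ΔE = −sin(20.509°)·(-54.9) + cos(20.509°)·562.4 = 545.99 m.
The local north axis is (−sin φ cos λ, −sin φ sin λ, cos φ), giving ΔN = -41.167 + 157.749 − 335.076 = -218.49 m.
Horizontal magnitude = √(ΔE² + ΔN²) = √(545.99² + (-218.49)²) = 588.08 m.

588 m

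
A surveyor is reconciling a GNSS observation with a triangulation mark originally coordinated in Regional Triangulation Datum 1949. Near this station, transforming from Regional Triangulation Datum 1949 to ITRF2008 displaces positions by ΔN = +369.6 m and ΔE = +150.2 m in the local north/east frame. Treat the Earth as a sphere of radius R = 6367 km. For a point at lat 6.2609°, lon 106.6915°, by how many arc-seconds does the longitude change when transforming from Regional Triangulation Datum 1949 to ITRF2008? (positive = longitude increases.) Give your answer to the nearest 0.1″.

Δλ = 4.9″

At latitude 6.2609°, cos φ = 0.994036.
One radian of longitude at latitude φ spans R cos φ, so Δλ = ΔE / (R cos φ) = 150.2 / (6367000 × 0.994036) = 2.3732e-05 rad = 4.895″.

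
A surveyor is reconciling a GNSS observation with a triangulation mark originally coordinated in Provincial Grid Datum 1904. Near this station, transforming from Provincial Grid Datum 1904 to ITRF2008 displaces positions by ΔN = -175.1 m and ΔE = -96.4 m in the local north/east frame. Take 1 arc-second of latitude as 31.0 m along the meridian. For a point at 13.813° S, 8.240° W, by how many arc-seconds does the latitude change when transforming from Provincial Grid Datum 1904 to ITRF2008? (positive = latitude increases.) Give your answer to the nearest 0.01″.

1″ of latitude = 31.00 m, so Δφ = -175.1 / 31.00 = -5.648″.

Δφ = -5.65″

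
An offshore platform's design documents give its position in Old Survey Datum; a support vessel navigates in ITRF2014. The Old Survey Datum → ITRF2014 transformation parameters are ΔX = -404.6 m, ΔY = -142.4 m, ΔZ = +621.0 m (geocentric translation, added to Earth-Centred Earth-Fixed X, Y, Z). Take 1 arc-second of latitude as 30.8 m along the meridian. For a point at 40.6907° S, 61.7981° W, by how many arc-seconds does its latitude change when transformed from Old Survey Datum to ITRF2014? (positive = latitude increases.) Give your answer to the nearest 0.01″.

sin φ = -0.651975, cos φ = 0.758240, sin λ = -0.881288, cos λ = 0.472580.
North component: ΔN = −sin φ cos λ·ΔX − sin φ sin λ·ΔY + cos φ·ΔZ = −(-0.651975)(0.472580)(-404.6) − (-0.651975)(-0.881288)(-142.4) + (0.758240)(621.0) = 428.03 m.
1° of latitude spans 3600 × 30.80 = 110880 m, so Δφ = 428.03 / 110880 × 3600 = 13.897″.

Δφ = 13.90″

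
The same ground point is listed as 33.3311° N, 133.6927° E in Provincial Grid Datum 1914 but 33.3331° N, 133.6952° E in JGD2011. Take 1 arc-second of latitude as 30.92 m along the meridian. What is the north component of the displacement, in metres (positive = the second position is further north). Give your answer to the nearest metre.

Δφ = 33.3331° − 33.3311° = +0.0020°; Δλ = 133.6952° − 133.6927° = +0.0025°.
1° of latitude = 3600 × 30.92 = 111312 m.
ΔN = Δφ × 111312 = 222.6 m; ΔE = Δλ × 111312 × cos(33.3311°) = +0.0025 × 111312 × 0.835509 = 232.5 m.

ΔN = 223 m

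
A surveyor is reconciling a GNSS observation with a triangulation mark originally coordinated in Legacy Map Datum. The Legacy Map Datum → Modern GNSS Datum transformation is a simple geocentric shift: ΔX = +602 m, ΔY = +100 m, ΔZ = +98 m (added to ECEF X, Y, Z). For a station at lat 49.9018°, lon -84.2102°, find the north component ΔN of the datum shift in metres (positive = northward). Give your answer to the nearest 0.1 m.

ΔN = 92.8 m

The local north axis is (−sin φ cos λ, −sin φ sin λ, cos φ), giving ΔN = -46.454 + 76.104 + 63.122 = 92.77 m.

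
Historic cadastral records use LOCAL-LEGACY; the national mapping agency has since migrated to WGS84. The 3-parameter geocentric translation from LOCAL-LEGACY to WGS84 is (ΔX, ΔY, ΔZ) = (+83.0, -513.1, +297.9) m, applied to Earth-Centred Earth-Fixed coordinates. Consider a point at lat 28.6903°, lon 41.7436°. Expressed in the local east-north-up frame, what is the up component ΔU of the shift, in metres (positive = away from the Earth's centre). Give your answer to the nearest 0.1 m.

ΔU = -102.3 m

At φ = 28.6903°, λ = 41.7436°: sin φ = 0.480075, cos φ = 0.877227, sin λ = 0.665798, cos λ = 0.746132.
ΔU = cos φ cos λ·ΔX + cos φ sin λ·ΔY + sin φ·ΔZ = (0.877227)(0.746132)(83.0) + (0.877227)(0.665798)(-513.1) + (0.480075)(297.9) = -102.34 m.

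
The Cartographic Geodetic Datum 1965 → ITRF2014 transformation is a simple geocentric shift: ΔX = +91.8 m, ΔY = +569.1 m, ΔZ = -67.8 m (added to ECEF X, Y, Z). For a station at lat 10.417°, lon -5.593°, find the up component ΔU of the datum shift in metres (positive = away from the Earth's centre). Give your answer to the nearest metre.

ΔU = 23 m

At φ = 10.417°, λ = -5.593°: sin φ = 0.180811, cos φ = 0.983518, sin λ = -0.097461, cos λ = 0.995239.
ΔU = cos φ cos λ·ΔX + cos φ sin λ·ΔY + sin φ·ΔZ = (0.983518)(0.995239)(91.8) + (0.983518)(-0.097461)(569.1) + (0.180811)(-67.8) = 23.05 m.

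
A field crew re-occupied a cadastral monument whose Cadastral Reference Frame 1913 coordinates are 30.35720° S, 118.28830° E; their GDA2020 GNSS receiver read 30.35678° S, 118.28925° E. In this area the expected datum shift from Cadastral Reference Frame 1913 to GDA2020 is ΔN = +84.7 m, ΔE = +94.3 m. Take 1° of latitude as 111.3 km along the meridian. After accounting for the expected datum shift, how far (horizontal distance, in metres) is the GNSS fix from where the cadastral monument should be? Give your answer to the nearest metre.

38 m

Observed coordinate differences: Δφ = +0.00042°, Δλ = +0.00095°.
Converting to metres (1° lat = 111300 m, cos φ = 0.862891): observed ΔN = 46.7 m, observed ΔE = 91.2 m.
Subtracting the expected shift leaves a residual of 46.7 − (84.7) = -38.0 m north and 91.2 − (94.3) = -3.1 m east.
Residual distance = √((-38.0)² + (-3.1)²) = 38.1 m.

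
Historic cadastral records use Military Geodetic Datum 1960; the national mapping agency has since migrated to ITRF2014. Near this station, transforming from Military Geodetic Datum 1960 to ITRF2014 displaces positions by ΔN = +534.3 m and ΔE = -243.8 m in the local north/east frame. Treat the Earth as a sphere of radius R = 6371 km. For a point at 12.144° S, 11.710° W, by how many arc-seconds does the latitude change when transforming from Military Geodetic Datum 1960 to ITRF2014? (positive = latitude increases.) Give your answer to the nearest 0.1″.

On a sphere of radius R, 1 rad of latitude = R, so Δφ = ΔN / R = 534.3 / 6371000 = 8.3864e-05 rad = 17.298″.

Δφ = 17.3″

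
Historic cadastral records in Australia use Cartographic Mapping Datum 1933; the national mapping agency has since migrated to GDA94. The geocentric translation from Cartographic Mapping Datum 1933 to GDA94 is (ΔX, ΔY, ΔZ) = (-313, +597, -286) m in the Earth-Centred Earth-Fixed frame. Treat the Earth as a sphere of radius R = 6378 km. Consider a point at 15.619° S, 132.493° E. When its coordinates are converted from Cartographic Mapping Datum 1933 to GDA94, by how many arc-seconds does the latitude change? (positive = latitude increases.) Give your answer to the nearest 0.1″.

Δφ = -3.2″

sin φ = -0.269239, cos φ = 0.963073, sin λ = 0.737360, cos λ = -0.675500.
North component: ΔN = −sin φ cos λ·ΔX − sin φ sin λ·ΔY + cos φ·ΔZ = −(-0.269239)(-0.675500)(-313) − (-0.269239)(0.737360)(597) + (0.963073)(-286) = -99.99 m.
1° of latitude spans πR/180 = 111317 m, so Δφ = -99.99 / 111317 × 3600 = -3.234″.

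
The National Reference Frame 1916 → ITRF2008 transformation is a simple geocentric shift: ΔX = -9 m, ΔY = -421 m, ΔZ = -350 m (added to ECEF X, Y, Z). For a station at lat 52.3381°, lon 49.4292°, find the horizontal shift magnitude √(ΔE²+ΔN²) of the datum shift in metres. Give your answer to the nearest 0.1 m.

The local east axis at (φ, λ) is (−sin λ, cos λ, 0), so ΔE = −sin(49.4292°)·(-9) + cos(49.4292°)·(-421) = -266.98 m.
The local north axis is (−sin φ cos λ, −sin φ sin λ, cos φ), giving ΔN = 4.634 + 253.158 − 213.850 = 43.94 m.
Horizontal magnitude = √(ΔE² + ΔN²) = √((-266.98)² + 43.94²) = 270.57 m.

270.6 m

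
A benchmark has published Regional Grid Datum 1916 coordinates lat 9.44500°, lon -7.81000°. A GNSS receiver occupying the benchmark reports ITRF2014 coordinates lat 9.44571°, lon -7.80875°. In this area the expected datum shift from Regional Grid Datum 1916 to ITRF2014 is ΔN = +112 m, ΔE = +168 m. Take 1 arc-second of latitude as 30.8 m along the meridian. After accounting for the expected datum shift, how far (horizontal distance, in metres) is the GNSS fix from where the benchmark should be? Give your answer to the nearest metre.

46 m

Observed coordinate differences: Δφ = +0.00071°, Δλ = +0.00125°.
Converting to metres (1° lat = 110880 m, cos φ = 0.986444): observed ΔN = 78.7 m, observed ΔE = 136.7 m.
Subtracting the expected shift leaves a residual of 78.7 − (112) = -33.3 m north and 136.7 − (168) = -31.3 m east.
Residual distance = √((-33.3)² + (-31.3)²) = 45.7 m.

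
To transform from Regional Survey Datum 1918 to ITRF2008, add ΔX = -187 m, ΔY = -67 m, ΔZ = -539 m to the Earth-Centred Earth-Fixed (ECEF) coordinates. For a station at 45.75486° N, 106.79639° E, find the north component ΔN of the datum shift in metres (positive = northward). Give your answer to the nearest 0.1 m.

ΔN = -368.8 m

The local north axis is (−sin φ cos λ, −sin φ sin λ, cos φ), giving ΔN = -38.710 + 45.949 − 376.076 = -368.84 m.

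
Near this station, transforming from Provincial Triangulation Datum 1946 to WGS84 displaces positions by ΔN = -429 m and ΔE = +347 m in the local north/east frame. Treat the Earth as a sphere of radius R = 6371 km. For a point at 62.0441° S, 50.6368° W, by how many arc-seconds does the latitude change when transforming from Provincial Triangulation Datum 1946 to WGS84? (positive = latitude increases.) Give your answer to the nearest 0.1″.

Δφ = -13.9″

On a sphere of radius R, 1 rad of latitude = R, so Δφ = ΔN / R = -429.0 / 6371000 = -6.7336e-05 rad = -13.889″.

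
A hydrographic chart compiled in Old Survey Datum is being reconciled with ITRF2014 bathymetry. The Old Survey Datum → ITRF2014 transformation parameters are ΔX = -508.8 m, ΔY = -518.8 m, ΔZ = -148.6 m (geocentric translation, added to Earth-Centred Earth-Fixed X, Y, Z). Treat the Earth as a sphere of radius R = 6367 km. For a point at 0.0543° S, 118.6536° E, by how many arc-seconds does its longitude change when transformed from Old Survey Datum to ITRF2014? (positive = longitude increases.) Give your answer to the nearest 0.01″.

Δλ = 22.52″

sin φ = -0.000948, cos φ = 1.000000, sin λ = 0.877535, cos λ = -0.479513.
East component: ΔE = −sin λ·ΔX + cos λ·ΔY = −(0.877535)(-508.8) + (-0.479513)(-518.8) = 695.26 m.
1° of latitude spans πR/180 = 111125 m; at latitude φ, 1° of longitude spans that × cos φ = 111125.1 m, so Δλ = 695.26 / 111125.1 × 3600 = 22.524″.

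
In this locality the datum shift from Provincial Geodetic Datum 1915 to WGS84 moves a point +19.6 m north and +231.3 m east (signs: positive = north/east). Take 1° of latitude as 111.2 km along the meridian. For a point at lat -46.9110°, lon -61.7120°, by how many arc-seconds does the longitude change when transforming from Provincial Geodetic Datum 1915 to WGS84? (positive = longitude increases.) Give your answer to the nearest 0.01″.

Δλ = 10.96″

At latitude -46.9110°, cos φ = 0.683134.
1° of longitude at this latitude = 111.2 × cos φ = 75.96 km, so Δλ = 231.3 / 75964.5 = 0.0030448° = 10.961″.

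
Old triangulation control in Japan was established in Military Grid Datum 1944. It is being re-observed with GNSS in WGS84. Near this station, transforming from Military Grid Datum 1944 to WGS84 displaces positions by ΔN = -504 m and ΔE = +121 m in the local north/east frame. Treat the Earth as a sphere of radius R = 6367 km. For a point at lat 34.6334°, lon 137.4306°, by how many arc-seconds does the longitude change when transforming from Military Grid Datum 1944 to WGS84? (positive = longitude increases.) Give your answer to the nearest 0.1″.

At latitude 34.6334°, cos φ = 0.822805.
One radian of longitude at latitude φ spans R cos φ, so Δλ = ΔE / (R cos φ) = 121.0 / (6367000 × 0.822805) = 2.3097e-05 rad = 4.764″.

Δλ = 4.8″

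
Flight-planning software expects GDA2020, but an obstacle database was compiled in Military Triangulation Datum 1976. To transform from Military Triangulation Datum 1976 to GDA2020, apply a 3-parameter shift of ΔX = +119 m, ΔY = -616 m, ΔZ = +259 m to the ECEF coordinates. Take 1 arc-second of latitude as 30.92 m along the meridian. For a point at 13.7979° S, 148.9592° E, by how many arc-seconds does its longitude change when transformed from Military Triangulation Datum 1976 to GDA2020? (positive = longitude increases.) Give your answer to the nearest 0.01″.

sin φ = -0.238498, cos φ = 0.971143, sin λ = 0.515648, cos λ = -0.856800.
East component: ΔE = −sin λ·ΔX + cos λ·ΔY = −(0.515648)(119) + (-0.856800)(-616) = 466.43 m.
1° of latitude spans 3600 × 30.92 = 111312 m; at latitude φ, 1° of longitude spans that × cos φ = 108099.9 m, so Δλ = 466.43 / 108099.9 × 3600 = 15.533″.

Δλ = 15.53″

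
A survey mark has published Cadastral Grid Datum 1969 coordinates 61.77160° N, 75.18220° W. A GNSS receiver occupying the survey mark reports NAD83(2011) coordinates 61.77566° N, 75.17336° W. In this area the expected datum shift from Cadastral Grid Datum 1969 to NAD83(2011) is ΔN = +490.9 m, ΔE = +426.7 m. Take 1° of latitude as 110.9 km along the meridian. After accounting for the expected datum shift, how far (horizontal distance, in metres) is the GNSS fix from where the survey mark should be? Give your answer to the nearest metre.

55 m

Observed coordinate differences: Δφ = +0.00406°, Δλ = +0.00884°.
Converting to metres (1° lat = 110900 m, cos φ = 0.472988): observed ΔN = 450.3 m, observed ΔE = 463.7 m.
Subtracting the expected shift leaves a residual of 450.3 − (490.9) = -40.6 m north and 463.7 − (426.7) = 37.0 m east.
Residual distance = √((-40.6)² + 37.0²) = 55.0 m.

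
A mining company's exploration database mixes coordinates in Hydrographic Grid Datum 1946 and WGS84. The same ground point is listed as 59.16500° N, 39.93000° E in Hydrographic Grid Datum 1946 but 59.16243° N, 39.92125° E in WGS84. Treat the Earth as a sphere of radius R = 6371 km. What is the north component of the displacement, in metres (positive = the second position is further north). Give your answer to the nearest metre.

Δφ = 59.16243° − 59.16500° = -0.00257°; Δλ = 39.92125° − 39.93000° = -0.00875°.
1° along a meridian = πR/180 = 111195 m.
ΔN = Δφ × 111195 = -285.8 m; ΔE = Δλ × 111195 × cos(59.16500°) = -0.00875 × 111195 × 0.512567 = -498.7 m.

ΔN = -286 m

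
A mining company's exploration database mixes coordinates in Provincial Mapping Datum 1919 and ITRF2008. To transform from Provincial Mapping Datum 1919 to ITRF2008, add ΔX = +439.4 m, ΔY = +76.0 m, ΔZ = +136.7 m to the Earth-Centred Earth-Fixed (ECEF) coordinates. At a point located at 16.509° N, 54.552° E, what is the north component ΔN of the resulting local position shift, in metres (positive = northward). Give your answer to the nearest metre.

ΔN = 41 m

At φ = 16.509°, λ = 54.552°: sin φ = 0.284166, cos φ = 0.958775, sin λ = 0.814642, cos λ = 0.579964.
ΔN = −sin φ cos λ·ΔX − sin φ sin λ·ΔY + cos φ·ΔZ = −(0.284166)(0.579964)(439.4) − (0.284166)(0.814642)(76.0) + (0.958775)(136.7) = 41.06 m.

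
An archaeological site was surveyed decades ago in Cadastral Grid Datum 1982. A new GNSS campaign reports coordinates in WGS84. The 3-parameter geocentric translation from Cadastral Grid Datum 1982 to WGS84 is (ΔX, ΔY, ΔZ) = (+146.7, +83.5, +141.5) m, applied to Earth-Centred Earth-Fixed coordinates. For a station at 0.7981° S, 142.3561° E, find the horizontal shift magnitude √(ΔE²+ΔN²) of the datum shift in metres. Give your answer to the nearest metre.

The local east axis at (φ, λ) is (−sin λ, cos λ, 0), so ΔE = −sin(142.3561°)·146.7 + cos(142.3561°)·83.5 = -155.71 m.
The local north axis is (−sin φ cos λ, −sin φ sin λ, cos φ), giving ΔN = -1.618 + 0.710 + 141.486 = 140.58 m.
Horizontal magnitude = √(ΔE² + ΔN²) = √((-155.71)² + 140.58²) = 209.78 m.

210 m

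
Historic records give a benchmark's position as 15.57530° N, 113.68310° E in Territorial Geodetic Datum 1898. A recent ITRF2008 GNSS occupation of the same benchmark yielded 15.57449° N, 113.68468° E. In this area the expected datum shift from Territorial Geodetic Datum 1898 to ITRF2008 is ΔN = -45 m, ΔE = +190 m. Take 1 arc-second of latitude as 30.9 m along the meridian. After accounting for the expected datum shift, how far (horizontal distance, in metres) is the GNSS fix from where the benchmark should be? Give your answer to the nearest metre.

50 m

Observed coordinate differences: Δφ = -0.00081°, Δλ = +0.00158°.
Converting to metres (1° lat = 111240 m, cos φ = 0.963278): observed ΔN = -90.1 m, observed ΔE = 169.3 m.
Subtracting the expected shift leaves a residual of -90.1 − (-45) = -45.1 m north and 169.3 − (190) = -20.7 m east.
Residual distance = √((-45.1)² + (-20.7)²) = 49.6 m.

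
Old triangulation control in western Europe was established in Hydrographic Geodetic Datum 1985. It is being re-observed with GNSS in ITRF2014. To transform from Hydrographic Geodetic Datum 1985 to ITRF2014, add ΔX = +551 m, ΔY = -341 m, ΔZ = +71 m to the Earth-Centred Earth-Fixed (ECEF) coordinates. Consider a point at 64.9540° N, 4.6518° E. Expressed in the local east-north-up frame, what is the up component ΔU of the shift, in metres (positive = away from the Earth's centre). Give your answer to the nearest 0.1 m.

ΔU = 285.1 m

At φ = 64.9540°, λ = 4.6518°: sin φ = 0.905968, cos φ = 0.423346, sin λ = 0.081100, cos λ = 0.996706.
ΔU = cos φ cos λ·ΔX + cos φ sin λ·ΔY + sin φ·ΔZ = (0.423346)(0.996706)(551) + (0.423346)(0.081100)(-341) + (0.905968)(71) = 285.11 m.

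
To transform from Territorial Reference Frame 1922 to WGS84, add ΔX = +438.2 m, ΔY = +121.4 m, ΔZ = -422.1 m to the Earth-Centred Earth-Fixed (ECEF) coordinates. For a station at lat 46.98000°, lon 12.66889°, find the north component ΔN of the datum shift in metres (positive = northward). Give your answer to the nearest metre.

At φ = 46.98000°, λ = 12.66889°: sin φ = 0.731116, cos φ = 0.682254, sin λ = 0.219316, cos λ = 0.975654.
ΔN = −sin φ cos λ·ΔX − sin φ sin λ·ΔY + cos φ·ΔZ = −(0.731116)(0.975654)(438.2) − (0.731116)(0.219316)(121.4) + (0.682254)(-422.1) = -620.02 m.

ΔN = -620 m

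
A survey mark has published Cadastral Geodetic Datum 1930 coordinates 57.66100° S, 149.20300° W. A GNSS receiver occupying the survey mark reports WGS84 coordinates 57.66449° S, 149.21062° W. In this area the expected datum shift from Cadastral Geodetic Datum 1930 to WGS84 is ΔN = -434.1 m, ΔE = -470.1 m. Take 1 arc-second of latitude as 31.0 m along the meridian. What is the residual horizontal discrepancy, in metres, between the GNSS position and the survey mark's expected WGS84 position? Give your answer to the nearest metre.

Observed coordinate differences: Δφ = -0.00349°, Δλ = -0.00762°.
Converting to metres (1° lat = 111600 m, cos φ = 0.534928): observed ΔN = -389.5 m, observed ΔE = -454.9 m.
Subtracting the expected shift leaves a residual of -389.5 − (-434.1) = 44.6 m north and -454.9 − (-470.1) = 15.2 m east.
Residual distance = √(44.6² + 15.2²) = 47.1 m.

47 m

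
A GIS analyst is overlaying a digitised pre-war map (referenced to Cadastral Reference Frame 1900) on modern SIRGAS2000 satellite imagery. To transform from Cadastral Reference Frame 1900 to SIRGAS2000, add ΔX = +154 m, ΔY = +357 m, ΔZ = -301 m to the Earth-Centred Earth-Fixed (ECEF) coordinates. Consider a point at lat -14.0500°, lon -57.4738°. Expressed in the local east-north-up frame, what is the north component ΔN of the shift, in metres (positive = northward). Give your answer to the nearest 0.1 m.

At φ = -14.0500°, λ = -57.4738°: sin φ = -0.242769, cos φ = 0.970084, sin λ = -0.843146, cos λ = 0.537685.
ΔN = −sin φ cos λ·ΔX − sin φ sin λ·ΔY + cos φ·ΔZ = −(-0.242769)(0.537685)(154) − (-0.242769)(-0.843146)(357) + (0.970084)(-301) = -344.97 m.

ΔN = -345.0 m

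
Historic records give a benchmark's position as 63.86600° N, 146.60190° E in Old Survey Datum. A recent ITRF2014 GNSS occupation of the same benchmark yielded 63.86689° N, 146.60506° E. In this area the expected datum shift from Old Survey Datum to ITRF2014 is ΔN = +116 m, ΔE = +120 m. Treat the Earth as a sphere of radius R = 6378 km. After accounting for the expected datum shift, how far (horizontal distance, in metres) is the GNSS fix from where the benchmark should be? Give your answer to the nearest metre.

Observed coordinate differences: Δφ = +0.00089°, Δλ = +0.00316°.
Converting to metres (1° lat = 111317 m, cos φ = 0.440472): observed ΔN = 99.1 m, observed ΔE = 154.9 m.
Subtracting the expected shift leaves a residual of 99.1 − (116) = -16.9 m north and 154.9 − (120) = 34.9 m east.
Residual distance = √((-16.9)² + 34.9²) = 38.8 m.

39 m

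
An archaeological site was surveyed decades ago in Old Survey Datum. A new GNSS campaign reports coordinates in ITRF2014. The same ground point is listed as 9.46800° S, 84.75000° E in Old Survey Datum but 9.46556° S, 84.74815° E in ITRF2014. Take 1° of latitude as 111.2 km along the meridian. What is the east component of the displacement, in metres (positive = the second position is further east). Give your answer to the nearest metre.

ΔE = -203 m

Δφ = -9.46556° − -9.46800° = +0.00244°; Δλ = 84.74815° − 84.75000° = -0.00185°.
ΔN = Δφ × 111200 = 271.3 m; ΔE = Δλ × 111200 × cos(-9.46800°) = -0.00185 × 111200 × 0.986378 = -202.9 m.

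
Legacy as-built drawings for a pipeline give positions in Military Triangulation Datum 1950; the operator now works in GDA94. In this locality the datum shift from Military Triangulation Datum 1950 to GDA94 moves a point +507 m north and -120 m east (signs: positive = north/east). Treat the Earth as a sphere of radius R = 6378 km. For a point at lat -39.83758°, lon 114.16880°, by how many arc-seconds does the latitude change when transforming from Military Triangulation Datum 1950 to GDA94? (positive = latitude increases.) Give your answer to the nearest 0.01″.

Δφ = 16.40″

On a sphere of radius R, 1 rad of latitude = R, so Δφ = ΔN / R = 507.0 / 6378000 = 7.9492e-05 rad = 16.396″.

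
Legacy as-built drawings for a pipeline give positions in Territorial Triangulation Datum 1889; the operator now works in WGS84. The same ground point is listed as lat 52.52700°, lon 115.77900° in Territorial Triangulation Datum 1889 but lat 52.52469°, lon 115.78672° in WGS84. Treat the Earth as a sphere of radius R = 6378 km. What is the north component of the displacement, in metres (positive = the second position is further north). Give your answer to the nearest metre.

Δφ = 52.52469° − 52.52700° = -0.00231°; Δλ = 115.78672° − 115.77900° = +0.00772°.
1° along a meridian = πR/180 = 111317 m.
ΔN = Δφ × 111317 = -257.1 m; ΔE = Δλ × 111317 × cos(52.52700°) = +0.00772 × 111317 × 0.608388 = 522.8 m.

ΔN = -257 m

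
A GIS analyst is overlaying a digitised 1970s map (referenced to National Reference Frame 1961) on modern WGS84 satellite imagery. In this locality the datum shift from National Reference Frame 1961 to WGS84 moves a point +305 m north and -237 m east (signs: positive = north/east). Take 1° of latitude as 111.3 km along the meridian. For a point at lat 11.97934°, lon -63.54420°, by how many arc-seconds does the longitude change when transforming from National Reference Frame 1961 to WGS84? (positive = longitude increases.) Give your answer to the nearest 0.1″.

At latitude 11.97934°, cos φ = 0.978223.
1° of longitude at this latitude = 111.3 × cos φ = 108.88 km, so Δλ = -237.0 / 108876.2 = -0.0021768° = -7.836″.

Δλ = -7.8″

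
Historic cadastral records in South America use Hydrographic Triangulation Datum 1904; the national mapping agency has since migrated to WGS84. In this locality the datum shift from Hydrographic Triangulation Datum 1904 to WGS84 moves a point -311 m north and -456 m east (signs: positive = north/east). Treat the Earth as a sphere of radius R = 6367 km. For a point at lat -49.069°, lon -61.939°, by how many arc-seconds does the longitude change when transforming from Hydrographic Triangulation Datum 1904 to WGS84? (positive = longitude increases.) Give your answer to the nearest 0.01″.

Δλ = -22.55″

At latitude -49.069°, cos φ = 0.655150.
One radian of longitude at latitude φ spans R cos φ, so Δλ = ΔE / (R cos φ) = -456.0 / (6367000 × 0.655150) = -1.0932e-04 rad = -22.548″.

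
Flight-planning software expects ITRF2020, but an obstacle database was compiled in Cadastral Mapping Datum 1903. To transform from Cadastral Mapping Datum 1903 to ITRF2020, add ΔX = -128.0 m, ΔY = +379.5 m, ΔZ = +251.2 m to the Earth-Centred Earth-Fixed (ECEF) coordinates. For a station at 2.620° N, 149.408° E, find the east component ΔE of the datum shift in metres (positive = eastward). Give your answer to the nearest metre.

The local east axis at (φ, λ) is (−sin λ, cos λ, 0), so ΔE = −sin(149.408°)·(-128.0) + cos(149.408°)·379.5 = -261.54 m.

ΔE = -262 m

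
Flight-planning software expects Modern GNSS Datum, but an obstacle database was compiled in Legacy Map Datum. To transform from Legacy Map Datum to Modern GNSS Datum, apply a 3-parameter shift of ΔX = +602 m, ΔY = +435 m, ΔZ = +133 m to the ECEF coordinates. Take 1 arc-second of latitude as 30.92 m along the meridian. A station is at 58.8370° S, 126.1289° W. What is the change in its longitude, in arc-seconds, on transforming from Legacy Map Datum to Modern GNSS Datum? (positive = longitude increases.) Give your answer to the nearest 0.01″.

sin φ = -0.855699, cos φ = 0.517475, sin λ = -0.807693, cos λ = -0.589604.
East component: ΔE = −sin λ·ΔX + cos λ·ΔY = −(-0.807693)(602) + (-0.589604)(435) = 229.75 m.
1° of latitude spans 3600 × 30.92 = 111312 m; at latitude φ, 1° of longitude spans that × cos φ = 57601.1 m, so Δλ = 229.75 / 57601.1 × 3600 = 14.359″.

Δλ = 14.36″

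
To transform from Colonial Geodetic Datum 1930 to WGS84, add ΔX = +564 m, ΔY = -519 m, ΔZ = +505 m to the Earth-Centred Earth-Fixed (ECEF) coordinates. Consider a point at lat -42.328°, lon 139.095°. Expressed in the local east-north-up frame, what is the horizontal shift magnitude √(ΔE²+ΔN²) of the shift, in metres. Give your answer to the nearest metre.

At φ = -42.328°, λ = 139.095°: sin φ = -0.673374, cos φ = 0.739302, sin λ = 0.654807, cos λ = -0.755796.
ΔE = −sin λ·ΔX + cos λ·ΔY = −(0.654807)·(564) + (-0.755796)·(-519) = 22.95 m.
ΔN = −sin φ cos λ·ΔX − sin φ sin λ·ΔY + cos φ·ΔZ = −(-0.673374)(-0.755796)(564) − (-0.673374)(0.654807)(-519) + (0.739302)(505) = -142.53 m.
Horizontal magnitude = √(ΔE² + ΔN²) = √(22.95² + (-142.53)²) = 144.37 m.

144 m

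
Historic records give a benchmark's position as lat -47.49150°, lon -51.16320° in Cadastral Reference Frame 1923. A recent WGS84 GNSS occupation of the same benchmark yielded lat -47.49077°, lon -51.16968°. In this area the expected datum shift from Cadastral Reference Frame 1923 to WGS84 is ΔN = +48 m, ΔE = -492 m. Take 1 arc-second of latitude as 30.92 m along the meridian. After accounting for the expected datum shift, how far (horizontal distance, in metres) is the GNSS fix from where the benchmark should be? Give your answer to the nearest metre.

Observed coordinate differences: Δφ = +0.00073°, Δλ = -0.00648°.
Converting to metres (1° lat = 111312 m, cos φ = 0.675700): observed ΔN = 81.3 m, observed ΔE = -487.4 m.
Subtracting the expected shift leaves a residual of 81.3 − (48) = 33.3 m north and -487.4 − (-492) = 4.6 m east.
Residual distance = √(33.3² + 4.6²) = 33.6 m.

34 m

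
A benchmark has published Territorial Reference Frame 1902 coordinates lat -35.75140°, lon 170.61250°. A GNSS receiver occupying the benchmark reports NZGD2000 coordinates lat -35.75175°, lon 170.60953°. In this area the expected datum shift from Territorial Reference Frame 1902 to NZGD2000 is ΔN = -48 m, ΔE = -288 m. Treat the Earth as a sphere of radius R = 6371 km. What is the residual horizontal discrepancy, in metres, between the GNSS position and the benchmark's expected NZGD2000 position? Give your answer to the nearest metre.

Observed coordinate differences: Δφ = -0.00035°, Δλ = -0.00297°.
Converting to metres (1° lat = 111195 m, cos φ = 0.811560): observed ΔN = -38.9 m, observed ΔE = -268.0 m.
Subtracting the expected shift leaves a residual of -38.9 − (-48) = 9.1 m north and -268.0 − (-288) = 20.0 m east.
Residual distance = √(9.1² + 20.0²) = 22.0 m.

22 m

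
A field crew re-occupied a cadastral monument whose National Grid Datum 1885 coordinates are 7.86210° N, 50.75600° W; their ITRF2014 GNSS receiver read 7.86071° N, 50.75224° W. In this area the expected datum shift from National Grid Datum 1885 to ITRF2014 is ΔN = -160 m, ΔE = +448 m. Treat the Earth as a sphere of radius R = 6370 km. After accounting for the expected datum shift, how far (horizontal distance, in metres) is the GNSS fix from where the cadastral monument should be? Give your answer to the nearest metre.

Observed coordinate differences: Δφ = -0.00139°, Δλ = +0.00376°.
Converting to metres (1° lat = 111177 m, cos φ = 0.990600): observed ΔN = -154.5 m, observed ΔE = 414.1 m.
Subtracting the expected shift leaves a residual of -154.5 − (-160) = 5.5 m north and 414.1 − (448) = -33.9 m east.
Residual distance = √(5.5² + (-33.9)²) = 34.3 m.

34 m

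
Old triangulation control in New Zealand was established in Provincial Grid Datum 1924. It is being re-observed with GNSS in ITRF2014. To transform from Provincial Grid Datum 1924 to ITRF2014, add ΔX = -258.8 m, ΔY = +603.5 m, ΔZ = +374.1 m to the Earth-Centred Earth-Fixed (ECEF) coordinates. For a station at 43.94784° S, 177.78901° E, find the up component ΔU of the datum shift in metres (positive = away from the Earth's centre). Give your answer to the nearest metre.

At φ = -43.94784°, λ = 177.78901°: sin φ = -0.694003, cos φ = 0.719972, sin λ = 0.038579, cos λ = -0.999256.
ΔU = cos φ cos λ·ΔX + cos φ sin λ·ΔY + sin φ·ΔZ = (0.719972)(-0.999256)(-258.8) + (0.719972)(0.038579)(603.5) + (-0.694003)(374.1) = -56.67 m.

ΔU = -57 m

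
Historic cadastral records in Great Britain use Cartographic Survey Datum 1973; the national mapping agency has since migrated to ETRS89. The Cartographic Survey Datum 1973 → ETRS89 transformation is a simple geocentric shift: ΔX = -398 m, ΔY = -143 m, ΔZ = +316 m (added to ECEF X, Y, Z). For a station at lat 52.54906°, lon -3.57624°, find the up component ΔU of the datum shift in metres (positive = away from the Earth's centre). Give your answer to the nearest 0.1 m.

The local up (radial) axis is (cos φ cos λ, cos φ sin λ, sin φ), giving ΔU = -241.545 + 5.424 + 250.864 = 14.74 m.

ΔU = 14.7 m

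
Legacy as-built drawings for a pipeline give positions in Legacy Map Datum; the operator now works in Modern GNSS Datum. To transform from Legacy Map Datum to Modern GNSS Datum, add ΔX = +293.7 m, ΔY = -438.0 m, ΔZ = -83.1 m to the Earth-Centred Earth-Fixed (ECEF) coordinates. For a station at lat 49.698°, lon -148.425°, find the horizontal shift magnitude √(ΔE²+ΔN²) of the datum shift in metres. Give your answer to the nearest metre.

At φ = 49.698°, λ = -148.425°: sin φ = 0.762646, cos φ = 0.646816, sin λ = -0.523614, cos λ = -0.851955.
ΔE = −sin λ·ΔX + cos λ·ΔY = −(-0.523614)·(293.7) + (-0.851955)·(-438.0) = 526.94 m.
ΔN = −sin φ cos λ·ΔX − sin φ sin λ·ΔY + cos φ·ΔZ = −(0.762646)(-0.851955)(293.7) − (0.762646)(-0.523614)(-438.0) + (0.646816)(-83.1) = -37.83 m.
Horizontal magnitude = √(ΔE² + ΔN²) = √(526.94² + (-37.83)²) = 528.30 m.

528 m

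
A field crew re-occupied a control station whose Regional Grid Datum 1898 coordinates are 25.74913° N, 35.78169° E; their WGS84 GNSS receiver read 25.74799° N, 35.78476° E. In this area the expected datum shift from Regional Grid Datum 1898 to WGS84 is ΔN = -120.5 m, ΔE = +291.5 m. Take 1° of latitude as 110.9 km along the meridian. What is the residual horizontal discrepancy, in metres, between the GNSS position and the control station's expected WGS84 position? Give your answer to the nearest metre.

16 m

Observed coordinate differences: Δφ = -0.00114°, Δλ = +0.00307°.
Converting to metres (1° lat = 110900 m, cos φ = 0.900705): observed ΔN = -126.4 m, observed ΔE = 306.7 m.
Subtracting the expected shift leaves a residual of -126.4 − (-120.5) = -5.9 m north and 306.7 − (291.5) = 15.2 m east.
Residual distance = √((-5.9)² + 15.2²) = 16.3 m.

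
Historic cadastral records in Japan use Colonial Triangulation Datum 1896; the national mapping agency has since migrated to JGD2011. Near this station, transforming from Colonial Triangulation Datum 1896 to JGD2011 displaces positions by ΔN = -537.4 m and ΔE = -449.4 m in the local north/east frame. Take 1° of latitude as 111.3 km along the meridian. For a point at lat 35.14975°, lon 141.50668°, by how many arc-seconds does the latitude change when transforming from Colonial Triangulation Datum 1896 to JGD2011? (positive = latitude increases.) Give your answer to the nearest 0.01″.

Δφ = -17.38″

1° of latitude = 111.3 km, so Δφ = -537.4 / 111300 = -0.0048284° = -17.382″.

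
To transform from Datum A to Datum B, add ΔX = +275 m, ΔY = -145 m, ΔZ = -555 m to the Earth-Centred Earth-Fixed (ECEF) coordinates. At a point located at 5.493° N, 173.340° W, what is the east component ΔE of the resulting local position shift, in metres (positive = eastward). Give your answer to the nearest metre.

ΔE = 176 m

At φ = 5.493°, λ = -173.340°: sin φ = 0.095724, cos φ = 0.995408, sin λ = -0.115977, cos λ = -0.993252.
ΔE = −sin λ·ΔX + cos λ·ΔY = −(-0.115977)·(275) + (-0.993252)·(-145) = 175.92 m.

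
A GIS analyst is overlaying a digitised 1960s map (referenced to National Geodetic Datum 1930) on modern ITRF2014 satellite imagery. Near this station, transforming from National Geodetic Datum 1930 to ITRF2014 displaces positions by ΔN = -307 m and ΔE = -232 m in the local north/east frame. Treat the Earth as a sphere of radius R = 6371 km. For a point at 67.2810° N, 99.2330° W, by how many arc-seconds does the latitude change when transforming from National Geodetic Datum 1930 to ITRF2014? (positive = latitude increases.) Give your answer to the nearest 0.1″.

On a sphere of radius R, 1 rad of latitude = R, so Δφ = ΔN / R = -307.0 / 6371000 = -4.8187e-05 rad = -9.939″.

Δφ = -9.9″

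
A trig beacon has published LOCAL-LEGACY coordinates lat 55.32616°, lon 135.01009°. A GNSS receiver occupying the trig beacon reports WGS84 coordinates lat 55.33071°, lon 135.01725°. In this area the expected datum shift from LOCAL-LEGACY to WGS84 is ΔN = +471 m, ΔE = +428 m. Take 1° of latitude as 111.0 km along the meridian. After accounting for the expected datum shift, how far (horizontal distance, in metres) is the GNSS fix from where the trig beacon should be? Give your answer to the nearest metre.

42 m

Observed coordinate differences: Δφ = +0.00455°, Δλ = +0.00716°.
Converting to metres (1° lat = 111000 m, cos φ = 0.568904): observed ΔN = 505.1 m, observed ΔE = 452.1 m.
Subtracting the expected shift leaves a residual of 505.1 − (471) = 34.1 m north and 452.1 − (428) = 24.1 m east.
Residual distance = √(34.1² + 24.1²) = 41.7 m.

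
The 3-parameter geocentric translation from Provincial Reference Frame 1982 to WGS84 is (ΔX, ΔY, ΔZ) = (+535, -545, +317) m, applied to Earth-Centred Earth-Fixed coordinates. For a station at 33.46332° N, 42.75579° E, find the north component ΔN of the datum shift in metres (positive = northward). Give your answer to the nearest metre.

At φ = 33.46332°, λ = 42.75579°: sin φ = 0.551403, cos φ = 0.834239, sin λ = 0.678875, cos λ = 0.734254.
ΔN = −sin φ cos λ·ΔX − sin φ sin λ·ΔY + cos φ·ΔZ = −(0.551403)(0.734254)(535) − (0.551403)(0.678875)(-545) + (0.834239)(317) = 251.86 m.

ΔN = 252 m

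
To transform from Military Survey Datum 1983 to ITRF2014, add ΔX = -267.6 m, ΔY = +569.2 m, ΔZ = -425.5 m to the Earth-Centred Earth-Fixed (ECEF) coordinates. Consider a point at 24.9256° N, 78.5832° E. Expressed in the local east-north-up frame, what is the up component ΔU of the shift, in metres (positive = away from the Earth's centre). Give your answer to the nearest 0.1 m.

ΔU = 278.6 m

The local up (radial) axis is (cos φ cos λ, cos φ sin λ, sin φ), giving ΔU = -48.036 + 505.969 − 179.323 = 278.61 m.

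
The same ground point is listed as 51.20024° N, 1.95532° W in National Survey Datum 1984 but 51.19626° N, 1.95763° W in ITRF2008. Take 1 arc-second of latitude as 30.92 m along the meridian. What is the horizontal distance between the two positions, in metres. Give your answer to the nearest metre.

Δφ = 51.19626° − 51.20024° = -0.00398°; Δλ = -1.95763° − -1.95532° = -0.00231°.
1° of latitude = 3600 × 30.92 = 111312 m.
ΔN = Δφ × 111312 = -443.0 m; ΔE = Δλ × 111312 × cos(51.20024°) = -0.00231 × 111312 × 0.626601 = -161.1 m.
Distance = √(ΔE² + ΔN²) = √((-161.1)² + (-443.0)²) = 471.4 m.

471 m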